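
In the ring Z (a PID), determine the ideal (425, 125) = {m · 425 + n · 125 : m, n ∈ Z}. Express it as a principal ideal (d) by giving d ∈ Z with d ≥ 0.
(425, 125) = (25); d = 25

In the PID Z, (a, b) is generated by gcd(a, b). Compute gcd(425, 125) with the extended Euclidean algorithm, tracking rows (r, s, t) with s·425 + t·125 = r:
  row A: (425, 1, 0)   [1·425 + 0·125 = 425]
  row B: (125, 0, 1)   [0·425 + 1·125 = 125]
  425 = 3·125 + 50   → row C = row A − 3·row B = (50, 1, −3)   [check: 1·425 − 3·125 = 50]
  125 = 2·50 + 25   → row D = row B − 2·row C = (25, −2, 7)   [check: −2·425 + 7·125 = 25]
  50 = 2·25 + 0   → remainder 0, stop. gcd = 25 (last nonzero row D).
So gcd(425, 125) = 25, with Bézout identity −2·425 + 7·125 = 25. Containment (⊇): the Bézout identity exhibits 25 as an element of (425, 125), giving (25) ⊆ (425, 125). Containment (⊆): since 25 | 425 and 25 | 125 (425 = 25·17, 125 = 25·5), every Z-linear combination of 425 and 125 is divisible by 25, so (425, 125) ⊆ (25). Therefore (425, 125) = (25), d = 25.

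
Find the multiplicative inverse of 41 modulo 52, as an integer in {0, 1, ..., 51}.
Apply the extended Euclidean algorithm to (52, 41), tracking rows (r, s, t) with s·52 + t·41 = r. Each division r_prev = q·r_cur + r_new produces the new row as (previous row) − q·(current row):
  row A: (52, 1, 0)   [1·52 + 0·41 = 52]
  row B: (41, 0, 1)   [0·52 + 1·41 = 41]
  52 = 1·41 + 11   → row C = row A − 1·row B = (11, 1, −1)   [check: 1·52 − 1·41 = 11]
  41 = 3·11 + 8   → row D = row B − 3·row C = (8, −3, 4)   [check: −3·52 + 4·41 = 8]
  11 = 1·8 + 3   → row E = row C − 1·row D = (3, 4, −5)   [check: 4·52 − 5·41 = 3]
  8 = 2·3 + 2   → row F = row D − 2·row E = (2, −11, 14)   [check: −11·52 + 14·41 = 2]
  3 = 1·2 + 1   → row G = row E − 1·row F = (1, 15, −19)   [check: 15·52 − 19·41 = 1]
  2 = 2·1 + 0   → remainder 0, stop. gcd = 1 (last nonzero row G).
The gcd is 1, so 41 is invertible mod 52. The last nonzero row gives 15·52 − 19·41 = 1, so t = −19. So 41^(−1) ≡ −19 ≡ 33 (mod 52). Verify: 41 · 33 = 1353 ≡ 1 (mod 52). ✓

Final answer: 41^(−1) ≡ 33 (mod 52)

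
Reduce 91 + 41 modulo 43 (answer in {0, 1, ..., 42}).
Reduce the summands first: 91 ≡ 5 (mod 43), so 91 + 41 ≡ 5 + 41 (mod 43). 5 + 41 = 46; 46 = 1·43 + 3, so (91 + 41) mod 43 = 3.

Final answer: 3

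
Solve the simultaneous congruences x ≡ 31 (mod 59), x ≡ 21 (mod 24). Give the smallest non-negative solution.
The moduli 59, 24 are pairwise coprime, so by the CRT there is a unique solution mod 59·24 = 1416.
Solve by successive substitution. Start with x ≡ 31 (mod 59).
  Combine with x ≡ 21 (mod 24): write x = 31 + 59·t and require 31 + 59·t ≡ 21 (mod 24), i.e. 59·t ≡ 21 − 31 ≡ 14 (mod 24). Since 59^(−1) ≡ 11 (mod 24) (59 ≡ 11 (mod 24)), t ≡ 11·14 ≡ 10 (mod 24). So x ≡ 31 + 59·10 = 621 (mod 1416).
Unique solution in [0, 1416): x = 621.

Final answer: x ≡ 621 (mod 1416); the representative in [0, 1416) is 621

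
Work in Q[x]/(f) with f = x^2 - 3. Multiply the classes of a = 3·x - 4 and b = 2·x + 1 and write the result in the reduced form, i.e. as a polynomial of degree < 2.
a · b ≡ 14 - 5·x (mod f(x))

First multiply in Q[x] without reducing: a · b = 6·x^2 - 5·x - 4. Now divide by f(x) = x^2 - 3, eliminating the leading term at each step:
  leading term 6·x^2: subtract (6)·f(x) = 6·x^2 - 18, leaving 14 - 5·x
The degree is now < 2, so this is the remainder. Hence a · b ≡ 14 - 5·x in Q[x]/(f).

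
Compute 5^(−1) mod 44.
5^(−1) ≡ 9 (mod 44)

Apply the extended Euclidean algorithm to (44, 5), tracking rows (r, s, t) with s·44 + t·5 = r. Each division r_prev = q·r_cur + r_new produces the new row as (previous row) − q·(current row):
  row A: (44, 1, 0)   [1·44 + 0·5 = 44]
  row B: (5, 0, 1)   [0·44 + 1·5 = 5]
  44 = 8·5 + 4   → row C = row A − 8·row B = (4, 1, −8)   [check: 1·44 − 8·5 = 4]
  5 = 1·4 + 1   → row D = row B − 1·row C = (1, −1, 9)   [check: −1·44 + 9·5 = 1]
  4 = 4·1 + 0   → remainder 0, stop. gcd = 1 (last nonzero row D).
The gcd is 1, so 5 is invertible mod 44. The last nonzero row gives −1·44 + 9·5 = 1, so t = 9. So 5^(−1) ≡ 9 (mod 44). Verify: 5 · 9 = 45 ≡ 1 (mod 44). ✓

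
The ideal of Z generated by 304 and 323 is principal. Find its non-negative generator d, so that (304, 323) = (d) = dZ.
(304, 323) = (19); d = 19

In the PID Z, (a, b) is generated by gcd(a, b). Compute gcd(323, 304) with the extended Euclidean algorithm, tracking rows (r, s, t) with s·323 + t·304 = r:
  row A: (323, 1, 0)   [1·323 + 0·304 = 323]
  row B: (304, 0, 1)   [0·323 + 1·304 = 304]
  323 = 1·304 + 19   → row C = row A − 1·row B = (19, 1, −1)   [check: 1·323 − 1·304 = 19]
  304 = 16·19 + 0   → remainder 0, stop. gcd = 19 (last nonzero row C).
So gcd(304, 323) = 19, with Bézout identity 1·323 − 1·304 = 19. Containment (⊇): the Bézout identity exhibits 19 as an element of (304, 323), giving (19) ⊆ (304, 323). Containment (⊆): since 19 | 304 and 19 | 323 (304 = 19·16, 323 = 19·17), every Z-linear combination of 304 and 323 is divisible by 19, so (304, 323) ⊆ (19). Therefore (304, 323) = (19), d = 19.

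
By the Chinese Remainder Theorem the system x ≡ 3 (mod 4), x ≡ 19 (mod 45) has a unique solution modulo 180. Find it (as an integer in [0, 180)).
x ≡ 19 (mod 180); the representative in [0, 180) is 19

The moduli 4, 45 are pairwise coprime, so by the CRT there is a unique solution mod 4·45 = 180.
Solve by successive substitution. Start with x ≡ 3 (mod 4).
  Combine with x ≡ 19 (mod 45): write x = 3 + 4·t and require 3 + 4·t ≡ 19 (mod 45), i.e. 4·t ≡ 19 − 3 ≡ 16 (mod 45). Since 4^(−1) ≡ 34 (mod 45), t ≡ 34·16 ≡ 4 (mod 45). So x ≡ 3 + 4·4 = 19 (mod 180).
Unique solution in [0, 180): x = 19.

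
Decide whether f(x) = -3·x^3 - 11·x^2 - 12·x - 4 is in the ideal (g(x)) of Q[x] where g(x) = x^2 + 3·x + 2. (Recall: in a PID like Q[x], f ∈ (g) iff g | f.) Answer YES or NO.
In Q[x] the ideal (g) consists of all multiples of g, so f ∈ (g) iff g | f, i.e. iff the remainder of f on division by g is 0. Divide f by g (g is monic, so eliminate the leading term of the running remainder at each step):
  leading term -3·x^3: subtract (-3·x)·g(x) = -3·x^3 - 9·x^2 - 6·x, leaving -2·x^2 - 6·x - 4
  leading term -2·x^2: subtract (-2)·g(x) = -2·x^2 - 6·x - 4, leaving 0
The remainder is 0, so f(x) = g(x) · h(x) with h(x) = -3·x - 2. Hence g | f, i.e. f ∈ (g).

Final answer: YES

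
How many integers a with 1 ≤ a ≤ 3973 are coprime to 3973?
The number of a ∈ {1, ..., 3973} with gcd(a, 3973) = 1 is by definition Euler's totient φ(3973). φ is multiplicative, with φ(p^e) = p^e − p^(e−1). Factorise 3973 = 29 · 137. Then
  φ(3973) = (29 − 1) · (137 − 1) = 28 · 136 = 3808.
So there are 3808 such integers.

Final answer: 3808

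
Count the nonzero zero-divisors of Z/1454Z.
In Z/1454Z each nonzero element is either a unit (gcd with 1454 is 1) or a zero-divisor (gcd > 1). The number of units is φ(1454): factorise 1454 = 2 · 727, so φ(1454) = (2 − 1) · (727 − 1) = 1 · 726 = 726. The nonzero elements number 1454 − 1 = 1453. Hence the nonzero zero-divisors number 1453 − 726 = 727.

Final answer: Z/1454Z has 727 nonzero zero-divisors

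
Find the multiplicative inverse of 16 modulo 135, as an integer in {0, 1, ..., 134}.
Apply the extended Euclidean algorithm to (135, 16), tracking rows (r, s, t) with s·135 + t·16 = r. Each division r_prev = q·r_cur + r_new produces the new row as (previous row) − q·(current row):
  row A: (135, 1, 0)   [1·135 + 0·16 = 135]
  row B: (16, 0, 1)   [0·135 + 1·16 = 16]
  135 = 8·16 + 7   → row C = row A − 8·row B = (7, 1, −8)   [check: 1·135 − 8·16 = 7]
  16 = 2·7 + 2   → row D = row B − 2·row C = (2, −2, 17)   [check: −2·135 + 17·16 = 2]
  7 = 3·2 + 1   → row E = row C − 3·row D = (1, 7, −59)   [check: 7·135 − 59·16 = 1]
  2 = 2·1 + 0   → remainder 0, stop. gcd = 1 (last nonzero row E).
The gcd is 1, so 16 is invertible mod 135. The last nonzero row gives 7·135 − 59·16 = 1, so t = −59. So 16^(−1) ≡ −59 ≡ 76 (mod 135). Verify: 16 · 76 = 1216 ≡ 1 (mod 135). ✓

Final answer: 16^(−1) ≡ 76 (mod 135)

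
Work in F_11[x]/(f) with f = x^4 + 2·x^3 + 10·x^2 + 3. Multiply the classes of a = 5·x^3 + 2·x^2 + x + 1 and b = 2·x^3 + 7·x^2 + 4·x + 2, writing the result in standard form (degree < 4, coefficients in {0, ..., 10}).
Multiply as integer polynomials: a · b = 10·x^6 + 39·x^5 + 36·x^4 + 27·x^3 + 15·x^2 + 6·x + 2. Reducing coefficients mod 11: a · b ≡ 10·x^6 + 6·x^5 + 3·x^4 + 5·x^3 + 4·x^2 + 6·x + 2. Now divide by f(x) = x^4 + 2·x^3 + 10·x^2 + 3 in F_11[x], eliminating the leading term at each step:
  leading term 10·x^6: subtract (10·x^2)·f(x) = 10·x^6 + 9·x^5 + x^4 + 8·x^2, leaving 8·x^5 + 2·x^4 + 5·x^3 + 7·x^2 + 6·x + 2 (coefficients mod 11)
  leading term 8·x^5: subtract (8·x)·f(x) = 8·x^5 + 5·x^4 + 3·x^3 + 2·x, leaving 8·x^4 + 2·x^3 + 7·x^2 + 4·x + 2 (coefficients mod 11)
  leading term 8·x^4: subtract (8)·f(x) = 8·x^4 + 5·x^3 + 3·x^2 + 2, leaving 8·x^3 + 4·x^2 + 4·x (coefficients mod 11)
The degree is now < 4, so this is the remainder. Hence a · b ≡ 8·x^3 + 4·x^2 + 4·x in F_11[x]/(f).

Final answer: a · b ≡ 8·x^3 + 4·x^2 + 4·x (mod f(x))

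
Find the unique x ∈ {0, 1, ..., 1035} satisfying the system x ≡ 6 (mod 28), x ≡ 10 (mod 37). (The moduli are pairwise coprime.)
The moduli 28, 37 are pairwise coprime, so by the CRT there is a unique solution mod 28·37 = 1036.
Solve by successive substitution. Start with x ≡ 6 (mod 28).
  Combine with x ≡ 10 (mod 37): write x = 6 + 28·t and require 6 + 28·t ≡ 10 (mod 37), i.e. 28·t ≡ 10 − 6 ≡ 4 (mod 37). Since 28^(−1) ≡ 4 (mod 37), t ≡ 4·4 ≡ 16 (mod 37). So x ≡ 6 + 28·16 = 454 (mod 1036).
Unique solution in [0, 1036): x = 454.

Final answer: x ≡ 454 (mod 1036); the representative in [0, 1036) is 454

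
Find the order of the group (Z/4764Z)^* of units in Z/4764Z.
|(Z/4764Z)^*| = 1584

(Z/4764Z)^* consists of the classes a with gcd(a, 4764) = 1, so its order is φ(4764). φ is multiplicative, with φ(p^e) = p^e − p^(e−1). Factorise 4764 = 2^2 · 3 · 397. Then
  φ(4764) = (2^2 − 2^1) · (3 − 1) · (397 − 1) = 2 · 2 · 396 = 1584.
Thus |(Z/4764Z)^*| = 1584.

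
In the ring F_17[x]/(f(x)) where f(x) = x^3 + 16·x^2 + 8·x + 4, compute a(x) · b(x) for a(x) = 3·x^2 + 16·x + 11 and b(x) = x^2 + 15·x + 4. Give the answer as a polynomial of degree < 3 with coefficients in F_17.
a · b ≡ 14·x^2 + 11·x + 9 (mod f(x))

Multiply as integer polynomials: a · b = 3·x^4 + 61·x^3 + 263·x^2 + 229·x + 44. Reducing coefficients mod 17: a · b ≡ 3·x^4 + 10·x^3 + 8·x^2 + 8·x + 10. Now divide by f(x) = x^3 + 16·x^2 + 8·x + 4 in F_17[x], eliminating the leading term at each step:
  leading term 3·x^4: subtract (3·x)·f(x) = 3·x^4 + 14·x^3 + 7·x^2 + 12·x, leaving 13·x^3 + x^2 + 13·x + 10 (coefficients mod 17)
  leading term 13·x^3: subtract (13)·f(x) = 13·x^3 + 4·x^2 + 2·x + 1, leaving 14·x^2 + 11·x + 9 (coefficients mod 17)
The degree is now < 3, so this is the remainder. Hence a · b ≡ 14·x^2 + 11·x + 9 in F_17[x]/(f).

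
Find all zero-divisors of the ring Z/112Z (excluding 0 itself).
nonzero zero-divisors of Z/112Z = {2, 4, 6, 7, 8, 10, 12, 14, 16, 18, 20, 21, 22, 24, 26, 28, 30, 32, 34, 35, 36, 38, 40, 42, 44, 46, 48, 49, 50, 52, 54, 56, 58, 60, 62, 63, 64, 66, 68, 70, 72, 74, 76, 77, 78, 80, 82, 84, 86, 88, 90, 91, 92, 94, 96, 98, 100, 102, 104, 105, 106, 108, 110}

An element a ∈ Z/112Z (with a ≠ 0) is a zero-divisor iff gcd(a, 112) > 1 (because a is a unit precisely when gcd(a, n) = 1, and in Z/nZ every nonzero, non-unit element is a zero-divisor). Scan a = 1, ..., 111 and keep those with gcd(a, 112) > 1:
  gcd(2, 112) = 2, gcd(4, 112) = 4, gcd(6, 112) = 2, gcd(7, 112) = 7, gcd(8, 112) = 8, gcd(10, 112) = 2, gcd(12, 112) = 4, gcd(14, 112) = 14, gcd(16, 112) = 16, gcd(18, 112) = 2, gcd(20, 112) = 4, gcd(21, 112) = 7, gcd(22, 112) = 2, gcd(24, 112) = 8, gcd(26, 112) = 2, gcd(28, 112) = 28, gcd(30, 112) = 2, gcd(32, 112) = 16, gcd(34, 112) = 2, gcd(35, 112) = 7, gcd(36, 112) = 4, gcd(38, 112) = 2, gcd(40, 112) = 8, gcd(42, 112) = 14, gcd(44, 112) = 4, gcd(46, 112) = 2, gcd(48, 112) = 16, gcd(49, 112) = 7, gcd(50, 112) = 2, gcd(52, 112) = 4, gcd(54, 112) = 2, gcd(56, 112) = 56, gcd(58, 112) = 2, gcd(60, 112) = 4, gcd(62, 112) = 2, gcd(63, 112) = 7, gcd(64, 112) = 16, gcd(66, 112) = 2, gcd(68, 112) = 4, gcd(70, 112) = 14, gcd(72, 112) = 8, gcd(74, 112) = 2, gcd(76, 112) = 4, gcd(77, 112) = 7, gcd(78, 112) = 2, gcd(80, 112) = 16, gcd(82, 112) = 2, gcd(84, 112) = 28, gcd(86, 112) = 2, gcd(88, 112) = 8, gcd(90, 112) = 2, gcd(91, 112) = 7, gcd(92, 112) = 4, gcd(94, 112) = 2, gcd(96, 112) = 16, gcd(98, 112) = 14, gcd(100, 112) = 4, gcd(102, 112) = 2, gcd(104, 112) = 8, gcd(105, 112) = 7, gcd(106, 112) = 2, gcd(108, 112) = 4, gcd(110, 112) = 2.
All other a ∈ {1, ..., 111} have gcd(a, 112) = 1 and are units. So the nonzero zero-divisors are exactly the 63 values of a appearing in this scan.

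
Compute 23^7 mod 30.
Use repeated squaring. Binary(7) = 111. Walk through the bits of the exponent 7 left-to-right: at each bit after the leading one, square the running value, then multiply by 23 if the bit is 1 (always reducing mod 30):
  bit 1 = 1 (leading): start with 23.
  bit 2 = 1: square 23^2 = 529 ≡ 19; bit is 1, so multiply 19·23 = 437 ≡ 17 (mod 30).
  bit 3 = 1: square 17^2 = 289 ≡ 19; bit is 1, so multiply 19·23 = 437 ≡ 17 (mod 30).
Final value: 23^7 ≡ 17 (mod 30).

Final answer: 17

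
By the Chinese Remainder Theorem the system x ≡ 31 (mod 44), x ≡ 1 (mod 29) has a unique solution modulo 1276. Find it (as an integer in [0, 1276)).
x ≡ 1219 (mod 1276); the representative in [0, 1276) is 1219

The moduli 44, 29 are pairwise coprime, so by the CRT there is a unique solution mod 44·29 = 1276.
Solve by successive substitution. Start with x ≡ 31 (mod 44).
  Combine with x ≡ 1 (mod 29): write x = 31 + 44·t and require 31 + 44·t ≡ 1 (mod 29), i.e. 44·t ≡ 1 − 31 ≡ 28 (mod 29). Since 44^(−1) ≡ 2 (mod 29) (44 ≡ 15 (mod 29)), t ≡ 2·28 ≡ 27 (mod 29). So x ≡ 31 + 44·27 = 1219 (mod 1276).
Unique solution in [0, 1276): x = 1219.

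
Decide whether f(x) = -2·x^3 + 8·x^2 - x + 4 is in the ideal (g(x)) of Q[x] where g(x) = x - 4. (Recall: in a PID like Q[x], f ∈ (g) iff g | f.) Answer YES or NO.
YES

In Q[x] the ideal (g) consists of all multiples of g, so f ∈ (g) iff g | f, i.e. iff the remainder of f on division by g is 0. Divide f by g (g is monic, so eliminate the leading term of the running remainder at each step):
  leading term -2·x^3: subtract (-2·x^2)·g(x) = -2·x^3 + 8·x^2, leaving 4 - x
  leading term -x: subtract (-1)·g(x) = 4 - x, leaving 0
The remainder is 0, so f(x) = g(x) · h(x) with h(x) = -2·x^2 - 1. Hence g | f, i.e. f ∈ (g).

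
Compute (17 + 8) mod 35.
25

Both summands are already reduced mod 35. 17 + 8 = 25; 25 = 0·35 + 25, so (17 + 8) mod 35 = 25.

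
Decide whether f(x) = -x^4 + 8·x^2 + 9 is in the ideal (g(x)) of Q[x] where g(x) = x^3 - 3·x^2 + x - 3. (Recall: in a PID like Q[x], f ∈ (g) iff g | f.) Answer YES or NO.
In Q[x] the ideal (g) consists of all multiples of g, so f ∈ (g) iff g | f, i.e. iff the remainder of f on division by g is 0. Divide f by g (g is monic, so eliminate the leading term of the running remainder at each step):
  leading term -x^4: subtract (-x)·g(x) = -x^4 + 3·x^3 - x^2 + 3·x, leaving -3·x^3 + 9·x^2 - 3·x + 9
  leading term -3·x^3: subtract (-3)·g(x) = -3·x^3 + 9·x^2 - 3·x + 9, leaving 0
The remainder is 0, so f(x) = g(x) · h(x) with h(x) = -x - 3. Hence g | f, i.e. f ∈ (g).

Final answer: YES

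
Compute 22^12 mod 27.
10

Use repeated squaring. Binary(12) = 1100. Walk through the bits of the exponent 12 left-to-right: at each bit after the leading one, square the running value, then multiply by 22 if the bit is 1 (always reducing mod 27):
  bit 1 = 1 (leading): start with 22.
  bit 2 = 1: square 22^2 = 484 ≡ 25; bit is 1, so multiply 25·22 = 550 ≡ 10 (mod 27).
  bit 3 = 0: square 10^2 = 100 ≡ 19 (mod 27).
  bit 4 = 0: square 19^2 = 361 ≡ 10 (mod 27).
Final value: 22^12 ≡ 10 (mod 27).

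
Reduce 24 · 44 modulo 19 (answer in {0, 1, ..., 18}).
11

Reduce the factors first: 24 ≡ 5, 44 ≡ 6 (mod 19), so 24 · 44 ≡ 5 · 6 (mod 19). 5 · 6 = 30. Dividing by 19: 30 = 1·19 + 11. So (24 · 44) mod 19 = 11.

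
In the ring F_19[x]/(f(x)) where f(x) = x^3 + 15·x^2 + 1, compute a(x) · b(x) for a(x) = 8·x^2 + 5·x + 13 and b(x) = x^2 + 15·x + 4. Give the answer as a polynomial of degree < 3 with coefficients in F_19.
a · b ≡ 7·x^2 + 17·x + 9 (mod f(x))

Multiply as integer polynomials: a · b = 8·x^4 + 125·x^3 + 120·x^2 + 215·x + 52. Reducing coefficients mod 19: a · b ≡ 8·x^4 + 11·x^3 + 6·x^2 + 6·x + 14. Now divide by f(x) = x^3 + 15·x^2 + 1 in F_19[x], eliminating the leading term at each step:
  leading term 8·x^4: subtract (8·x)·f(x) = 8·x^4 + 6·x^3 + 8·x, leaving 5·x^3 + 6·x^2 + 17·x + 14 (coefficients mod 19)
  leading term 5·x^3: subtract (5)·f(x) = 5·x^3 + 18·x^2 + 5, leaving 7·x^2 + 17·x + 9 (coefficients mod 19)
The degree is now < 3, so this is the remainder. Hence a · b ≡ 7·x^2 + 17·x + 9 in F_19[x]/(f).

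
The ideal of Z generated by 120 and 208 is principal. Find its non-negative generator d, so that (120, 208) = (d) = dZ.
(120, 208) = (8); d = 8

In the PID Z, (a, b) is generated by gcd(a, b). Compute gcd(208, 120) with the extended Euclidean algorithm, tracking rows (r, s, t) with s·208 + t·120 = r:
  row A: (208, 1, 0)   [1·208 + 0·120 = 208]
  row B: (120, 0, 1)   [0·208 + 1·120 = 120]
  208 = 1·120 + 88   → row C = row A − 1·row B = (88, 1, −1)   [check: 1·208 − 1·120 = 88]
  120 = 1·88 + 32   → row D = row B − 1·row C = (32, −1, 2)   [check: −1·208 + 2·120 = 32]
  88 = 2·32 + 24   → row E = row C − 2·row D = (24, 3, −5)   [check: 3·208 − 5·120 = 24]
  32 = 1·24 + 8   → row F = row D − 1·row E = (8, −4, 7)   [check: −4·208 + 7·120 = 8]
  24 = 3·8 + 0   → remainder 0, stop. gcd = 8 (last nonzero row F).
So gcd(120, 208) = 8, with Bézout identity −4·208 + 7·120 = 8. Containment (⊇): the Bézout identity exhibits 8 as an element of (120, 208), giving (8) ⊆ (120, 208). Containment (⊆): since 8 | 120 and 8 | 208 (120 = 8·15, 208 = 8·26), every Z-linear combination of 120 and 208 is divisible by 8, so (120, 208) ⊆ (8). Therefore (120, 208) = (8), d = 8.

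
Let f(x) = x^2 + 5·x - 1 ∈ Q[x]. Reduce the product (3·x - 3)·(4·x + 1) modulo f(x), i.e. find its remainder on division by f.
First multiply in Q[x] without reducing: a · b = 12·x^2 - 9·x - 3. Now divide by f(x) = x^2 + 5·x - 1, eliminating the leading term at each step:
  leading term 12·x^2: subtract (12)·f(x) = 12·x^2 + 60·x - 12, leaving 9 - 69·x
The degree is now < 2, so this is the remainder. Hence a · b ≡ 9 - 69·x in Q[x]/(f).

Final answer: a · b ≡ 9 - 69·x (mod f(x))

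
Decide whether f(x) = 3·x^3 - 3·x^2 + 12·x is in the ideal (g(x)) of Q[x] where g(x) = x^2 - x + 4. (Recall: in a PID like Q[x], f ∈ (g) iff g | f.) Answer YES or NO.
In Q[x] the ideal (g) consists of all multiples of g, so f ∈ (g) iff g | f, i.e. iff the remainder of f on division by g is 0. Divide f by g (g is monic, so eliminate the leading term of the running remainder at each step):
  leading term 3·x^3: subtract (3·x)·g(x) = 3·x^3 - 3·x^2 + 12·x, leaving 0
The remainder is 0, so f(x) = g(x) · h(x) with h(x) = 3·x. Hence g | f, i.e. f ∈ (g).

Final answer: YES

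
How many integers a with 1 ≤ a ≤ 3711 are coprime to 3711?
2472

The number of a ∈ {1, ..., 3711} with gcd(a, 3711) = 1 is by definition Euler's totient φ(3711). φ is multiplicative, with φ(p^e) = p^e − p^(e−1). Factorise 3711 = 3 · 1237. Then
  φ(3711) = (3 − 1) · (1237 − 1) = 2 · 1236 = 2472.
So there are 2472 such integers.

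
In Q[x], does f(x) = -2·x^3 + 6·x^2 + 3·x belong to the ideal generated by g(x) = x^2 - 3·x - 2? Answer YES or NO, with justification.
NO

In Q[x] the ideal (g) consists of all multiples of g, so f ∈ (g) iff g | f, i.e. iff the remainder of f on division by g is 0. Divide f by g (g is monic, so eliminate the leading term of the running remainder at each step):
  leading term -2·x^3: subtract (-2·x)·g(x) = -2·x^3 + 6·x^2 + 4·x, leaving -x
The remainder r(x) = -x ≠ 0 (and deg r < deg g), so g ∤ f, i.e. f ∉ (g).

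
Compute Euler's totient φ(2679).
φ is multiplicative, with φ(p^e) = p^e − p^(e−1). Factorise 2679 = 3 · 19 · 47. Then
  φ(2679) = (3 − 1) · (19 − 1) · (47 − 1) = 2 · 18 · 46 = 1656.

Final answer: φ(2679) = 1656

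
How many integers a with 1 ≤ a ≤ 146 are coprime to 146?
The number of a ∈ {1, ..., 146} with gcd(a, 146) = 1 is by definition Euler's totient φ(146). φ is multiplicative, with φ(p^e) = p^e − p^(e−1). Factorise 146 = 2 · 73. Then
  φ(146) = (2 − 1) · (73 − 1) = 1 · 72 = 72.
So there are 72 such integers.

Final answer: 72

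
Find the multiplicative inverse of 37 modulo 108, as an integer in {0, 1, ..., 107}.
Apply the extended Euclidean algorithm to (108, 37), tracking rows (r, s, t) with s·108 + t·37 = r. Each division r_prev = q·r_cur + r_new produces the new row as (previous row) − q·(current row):
  row A: (108, 1, 0)   [1·108 + 0·37 = 108]
  row B: (37, 0, 1)   [0·108 + 1·37 = 37]
  108 = 2·37 + 34   → row C = row A − 2·row B = (34, 1, −2)   [check: 1·108 − 2·37 = 34]
  37 = 1·34 + 3   → row D = row B − 1·row C = (3, −1, 3)   [check: −1·108 + 3·37 = 3]
  34 = 11·3 + 1   → row E = row C − 11·row D = (1, 12, −35)   [check: 12·108 − 35·37 = 1]
  3 = 3·1 + 0   → remainder 0, stop. gcd = 1 (last nonzero row E).
The gcd is 1, so 37 is invertible mod 108. The last nonzero row gives 12·108 − 35·37 = 1, so t = −35. So 37^(−1) ≡ −35 ≡ 73 (mod 108). Verify: 37 · 73 = 2701 ≡ 1 (mod 108). ✓

Final answer: 37^(−1) ≡ 73 (mod 108)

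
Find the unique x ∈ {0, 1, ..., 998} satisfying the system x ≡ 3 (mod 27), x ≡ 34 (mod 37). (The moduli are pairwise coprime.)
The moduli 27, 37 are pairwise coprime, so by the CRT there is a unique solution mod 27·37 = 999.
Solve by successive substitution. Start with x ≡ 3 (mod 27).
  Combine with x ≡ 34 (mod 37): write x = 3 + 27·t and require 3 + 27·t ≡ 34 (mod 37), i.e. 27·t ≡ 34 − 3 ≡ 31 (mod 37). Since 27^(−1) ≡ 11 (mod 37), t ≡ 11·31 ≡ 8 (mod 37). So x ≡ 3 + 27·8 = 219 (mod 999).
Unique solution in [0, 999): x = 219.

Final answer: x ≡ 219 (mod 999); the representative in [0, 999) is 219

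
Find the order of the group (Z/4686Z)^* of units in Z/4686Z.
(Z/4686Z)^* consists of the classes a with gcd(a, 4686) = 1, so its order is φ(4686). φ is multiplicative, with φ(p^e) = p^e − p^(e−1). Factorise 4686 = 2 · 3 · 11 · 71. Then
  φ(4686) = (2 − 1) · (3 − 1) · (11 − 1) · (71 − 1) = 1 · 2 · 10 · 70 = 1400.
Thus |(Z/4686Z)^*| = 1400.

Final answer: |(Z/4686Z)^*| = 1400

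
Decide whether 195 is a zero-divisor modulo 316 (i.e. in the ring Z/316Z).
gcd(195, 316) = 1, so 195 is a unit in Z/316Z (it has a multiplicative inverse). A unit cannot be a zero-divisor: if 195·b ≡ 0 then multiplying both sides by 195^(−1) gives b ≡ 0. So 195 is not a zero-divisor.

Final answer: NO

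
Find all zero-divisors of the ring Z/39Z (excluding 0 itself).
An element a ∈ Z/39Z (with a ≠ 0) is a zero-divisor iff gcd(a, 39) > 1 (because a is a unit precisely when gcd(a, n) = 1, and in Z/nZ every nonzero, non-unit element is a zero-divisor). Scan a = 1, ..., 38 and keep those with gcd(a, 39) > 1:
  gcd(3, 39) = 3, gcd(6, 39) = 3, gcd(9, 39) = 3, gcd(12, 39) = 3, gcd(13, 39) = 13, gcd(15, 39) = 3, gcd(18, 39) = 3, gcd(21, 39) = 3, gcd(24, 39) = 3, gcd(26, 39) = 13, gcd(27, 39) = 3, gcd(30, 39) = 3, gcd(33, 39) = 3, gcd(36, 39) = 3.
All other a ∈ {1, ..., 38} have gcd(a, 39) = 1 and are units. So the nonzero zero-divisors are exactly the 14 values of a appearing in this scan.

Final answer: nonzero zero-divisors of Z/39Z = {3, 6, 9, 12, 13, 15, 18, 21, 24, 26, 27, 30, 33, 36}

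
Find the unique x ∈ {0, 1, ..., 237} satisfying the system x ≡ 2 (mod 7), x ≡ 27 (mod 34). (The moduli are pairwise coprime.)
The moduli 7, 34 are pairwise coprime, so by the CRT there is a unique solution mod 7·34 = 238.
Solve by successive substitution. Start with x ≡ 2 (mod 7).
  Combine with x ≡ 27 (mod 34): write x = 2 + 7·t and require 2 + 7·t ≡ 27 (mod 34), i.e. 7·t ≡ 27 − 2 ≡ 25 (mod 34). Since 7^(−1) ≡ 5 (mod 34), t ≡ 5·25 ≡ 23 (mod 34). So x ≡ 2 + 7·23 = 163 (mod 238).
Unique solution in [0, 238): x = 163.

Final answer: x ≡ 163 (mod 238); the representative in [0, 238) is 163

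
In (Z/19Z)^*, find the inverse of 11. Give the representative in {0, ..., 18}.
Apply the extended Euclidean algorithm to (19, 11), tracking rows (r, s, t) with s·19 + t·11 = r. Each division r_prev = q·r_cur + r_new produces the new row as (previous row) − q·(current row):
  row A: (19, 1, 0)   [1·19 + 0·11 = 19]
  row B: (11, 0, 1)   [0·19 + 1·11 = 11]
  19 = 1·11 + 8   → row C = row A − 1·row B = (8, 1, −1)   [check: 1·19 − 1·11 = 8]
  11 = 1·8 + 3   → row D = row B − 1·row C = (3, −1, 2)   [check: −1·19 + 2·11 = 3]
  8 = 2·3 + 2   → row E = row C − 2·row D = (2, 3, −5)   [check: 3·19 − 5·11 = 2]
  3 = 1·2 + 1   → row F = row D − 1·row E = (1, −4, 7)   [check: −4·19 + 7·11 = 1]
  2 = 2·1 + 0   → remainder 0, stop. gcd = 1 (last nonzero row F).
The gcd is 1, so 11 is invertible mod 19. The last nonzero row gives −4·19 + 7·11 = 1, so t = 7. So 11^(−1) ≡ 7 (mod 19). Verify: 11 · 7 = 77 ≡ 1 (mod 19). ✓

Final answer: 11^(−1) ≡ 7 (mod 19)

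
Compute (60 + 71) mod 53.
25

Reduce the summands first: 60 ≡ 7, 71 ≡ 18 (mod 53), so 60 + 71 ≡ 7 + 18 (mod 53). 7 + 18 = 25; 25 = 0·53 + 25, so (60 + 71) mod 53 = 25.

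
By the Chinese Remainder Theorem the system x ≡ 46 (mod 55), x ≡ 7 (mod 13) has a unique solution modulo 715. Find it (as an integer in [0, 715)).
The moduli 55, 13 are pairwise coprime, so by the CRT there is a unique solution mod 55·13 = 715.
Solve by successive substitution. Start with x ≡ 46 (mod 55).
  Combine with x ≡ 7 (mod 13): write x = 46 + 55·t and require 46 + 55·t ≡ 7 (mod 13), i.e. 55·t ≡ 7 − 46 ≡ 0 (mod 13). Since 55^(−1) ≡ 9 (mod 13) (55 ≡ 3 (mod 13)), t ≡ 9·0 ≡ 0 (mod 13). So x ≡ 46 + 55·0 = 46 (mod 715).
Unique solution in [0, 715): x = 46.

Final answer: x ≡ 46 (mod 715); the representative in [0, 715) is 46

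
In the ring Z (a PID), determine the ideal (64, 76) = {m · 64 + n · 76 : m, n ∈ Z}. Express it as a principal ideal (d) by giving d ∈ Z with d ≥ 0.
(64, 76) = (4); d = 4

In the PID Z, (a, b) is generated by gcd(a, b). Compute gcd(76, 64) with the extended Euclidean algorithm, tracking rows (r, s, t) with s·76 + t·64 = r:
  row A: (76, 1, 0)   [1·76 + 0·64 = 76]
  row B: (64, 0, 1)   [0·76 + 1·64 = 64]
  76 = 1·64 + 12   → row C = row A − 1·row B = (12, 1, −1)   [check: 1·76 − 1·64 = 12]
  64 = 5·12 + 4   → row D = row B − 5·row C = (4, −5, 6)   [check: −5·76 + 6·64 = 4]
  12 = 3·4 + 0   → remainder 0, stop. gcd = 4 (last nonzero row D).
So gcd(64, 76) = 4, with Bézout identity −5·76 + 6·64 = 4. Containment (⊇): the Bézout identity exhibits 4 as an element of (64, 76), giving (4) ⊆ (64, 76). Containment (⊆): since 4 | 64 and 4 | 76 (64 = 4·16, 76 = 4·19), every Z-linear combination of 64 and 76 is divisible by 4, so (64, 76) ⊆ (4). Therefore (64, 76) = (4), d = 4.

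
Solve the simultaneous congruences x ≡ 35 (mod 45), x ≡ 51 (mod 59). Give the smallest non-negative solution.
x ≡ 1880 (mod 2655); the representative in [0, 2655) is 1880

The moduli 45, 59 are pairwise coprime, so by the CRT there is a unique solution mod 45·59 = 2655.
Solve by successive substitution. Start with x ≡ 35 (mod 45).
  Combine with x ≡ 51 (mod 59): write x = 35 + 45·t and require 35 + 45·t ≡ 51 (mod 59), i.e. 45·t ≡ 51 − 35 ≡ 16 (mod 59). Since 45^(−1) ≡ 21 (mod 59), t ≡ 21·16 ≡ 41 (mod 59). So x ≡ 35 + 45·41 = 1880 (mod 2655).
Unique solution in [0, 2655): x = 1880.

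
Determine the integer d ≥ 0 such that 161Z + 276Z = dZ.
In the PID Z, (a, b) is generated by gcd(a, b). Compute gcd(276, 161) with the extended Euclidean algorithm, tracking rows (r, s, t) with s·276 + t·161 = r:
  row A: (276, 1, 0)   [1·276 + 0·161 = 276]
  row B: (161, 0, 1)   [0·276 + 1·161 = 161]
  276 = 1·161 + 115   → row C = row A − 1·row B = (115, 1, −1)   [check: 1·276 − 1·161 = 115]
  161 = 1·115 + 46   → row D = row B − 1·row C = (46, −1, 2)   [check: −1·276 + 2·161 = 46]
  115 = 2·46 + 23   → row E = row C − 2·row D = (23, 3, −5)   [check: 3·276 − 5·161 = 23]
  46 = 2·23 + 0   → remainder 0, stop. gcd = 23 (last nonzero row E).
So gcd(161, 276) = 23, with Bézout identity 3·276 − 5·161 = 23. Containment (⊇): the Bézout identity exhibits 23 as an element of (161, 276), giving (23) ⊆ (161, 276). Containment (⊆): since 23 | 161 and 23 | 276 (161 = 23·7, 276 = 23·12), every Z-linear combination of 161 and 276 is divisible by 23, so (161, 276) ⊆ (23). Therefore (161, 276) = (23), d = 23.

Final answer: (161, 276) = (23); d = 23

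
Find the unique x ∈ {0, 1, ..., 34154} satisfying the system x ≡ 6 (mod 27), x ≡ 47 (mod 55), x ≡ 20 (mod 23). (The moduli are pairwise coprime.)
The moduli 27, 55, 23 are pairwise coprime, so by the CRT there is a unique solution mod 27·55·23 = 34155.
Solve by successive substitution. Start with x ≡ 6 (mod 27).
  Combine with x ≡ 47 (mod 55): write x = 6 + 27·t and require 6 + 27·t ≡ 47 (mod 55), i.e. 27·t ≡ 47 − 6 ≡ 41 (mod 55). Since 27^(−1) ≡ 53 (mod 55), t ≡ 53·41 ≡ 28 (mod 55). So x ≡ 6 + 27·28 = 762 (mod 1485).
  Combine with x ≡ 20 (mod 23): write x = 762 + 1485·t and require 762 + 1485·t ≡ 20 (mod 23), i.e. 1485·t ≡ 20 − 762 ≡ 17 (mod 23). Since 1485^(−1) ≡ 16 (mod 23) (1485 ≡ 13 (mod 23)), t ≡ 16·17 ≡ 19 (mod 23). So x ≡ 762 + 1485·19 = 28977 (mod 34155).
Unique solution in [0, 34155): x = 28977.

Final answer: x ≡ 28977 (mod 34155); the representative in [0, 34155) is 28977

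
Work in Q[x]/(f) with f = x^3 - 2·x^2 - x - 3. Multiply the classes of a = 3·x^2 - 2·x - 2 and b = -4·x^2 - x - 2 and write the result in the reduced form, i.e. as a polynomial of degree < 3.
a · b ≡ -46·x^2 - 49·x - 53 (mod f(x))

First multiply in Q[x] without reducing: a · b = -12·x^4 + 5·x^3 + 4·x^2 + 6·x + 4. Now divide by f(x) = x^3 - 2·x^2 - x - 3, eliminating the leading term at each step:
  leading term -12·x^4: subtract (-12·x)·f(x) = -12·x^4 + 24·x^3 + 12·x^2 + 36·x, leaving -19·x^3 - 8·x^2 - 30·x + 4
  leading term -19·x^3: subtract (-19)·f(x) = -19·x^3 + 38·x^2 + 19·x + 57, leaving -46·x^2 - 49·x - 53
The degree is now < 3, so this is the remainder. Hence a · b ≡ -46·x^2 - 49·x - 53 in Q[x]/(f).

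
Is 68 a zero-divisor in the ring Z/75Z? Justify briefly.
gcd(68, 75) = 1, so 68 is a unit in Z/75Z (it has a multiplicative inverse). A unit cannot be a zero-divisor: if 68·b ≡ 0 then multiplying both sides by 68^(−1) gives b ≡ 0. So 68 is not a zero-divisor.

Final answer: NO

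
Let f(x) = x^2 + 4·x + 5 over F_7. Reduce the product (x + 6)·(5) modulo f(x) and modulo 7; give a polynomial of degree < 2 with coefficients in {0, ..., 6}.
Multiply as integer polynomials: a · b = 5·x + 30. Reducing coefficients mod 7: a · b ≡ 5·x + 2. This already has degree < 2, so no reduction by f is needed. Hence a · b ≡ 5·x + 2 in F_7[x]/(f).

Final answer: a · b ≡ 5·x + 2 (mod f(x))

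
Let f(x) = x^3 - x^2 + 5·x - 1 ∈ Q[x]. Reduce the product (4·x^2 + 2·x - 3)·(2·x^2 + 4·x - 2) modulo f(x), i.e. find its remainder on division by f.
First multiply in Q[x] without reducing: a · b = 8·x^4 + 20·x^3 - 6·x^2 - 16·x + 6. Now divide by f(x) = x^3 - x^2 + 5·x - 1, eliminating the leading term at each step:
  leading term 8·x^4: subtract (8·x)·f(x) = 8·x^4 - 8·x^3 + 40·x^2 - 8·x, leaving 28·x^3 - 46·x^2 - 8·x + 6
  leading term 28·x^3: subtract (28)·f(x) = 28·x^3 - 28·x^2 + 140·x - 28, leaving -18·x^2 - 148·x + 34
The degree is now < 3, so this is the remainder. Hence a · b ≡ -18·x^2 - 148·x + 34 in Q[x]/(f).

Final answer: a · b ≡ -18·x^2 - 148·x + 34 (mod f(x))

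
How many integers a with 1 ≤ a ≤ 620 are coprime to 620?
The number of a ∈ {1, ..., 620} with gcd(a, 620) = 1 is by definition Euler's totient φ(620). φ is multiplicative, with φ(p^e) = p^e − p^(e−1). Factorise 620 = 2^2 · 5 · 31. Then
  φ(620) = (2^2 − 2^1) · (5 − 1) · (31 − 1) = 2 · 4 · 30 = 240.
So there are 240 such integers.

Final answer: 240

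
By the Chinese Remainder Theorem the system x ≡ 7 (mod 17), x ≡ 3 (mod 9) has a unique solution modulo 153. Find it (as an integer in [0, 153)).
x ≡ 75 (mod 153); the representative in [0, 153) is 75

The moduli 17, 9 are pairwise coprime, so by the CRT there is a unique solution mod 17·9 = 153.
Solve by successive substitution. Start with x ≡ 7 (mod 17).
  Combine with x ≡ 3 (mod 9): write x = 7 + 17·t and require 7 + 17·t ≡ 3 (mod 9), i.e. 17·t ≡ 3 − 7 ≡ 5 (mod 9). Since 17^(−1) ≡ 8 (mod 9) (17 ≡ 8 (mod 9)), t ≡ 8·5 ≡ 4 (mod 9). So x ≡ 7 + 17·4 = 75 (mod 153).
Unique solution in [0, 153): x = 75.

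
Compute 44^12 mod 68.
Use repeated squaring. Binary(12) = 1100. Walk through the bits of the exponent 12 left-to-right: at each bit after the leading one, square the running value, then multiply by 44 if the bit is 1 (always reducing mod 68):
  bit 1 = 1 (leading): start with 44.
  bit 2 = 1: square 44^2 = 1936 ≡ 32; bit is 1, so multiply 32·44 = 1408 ≡ 48 (mod 68).
  bit 3 = 0: square 48^2 = 2304 ≡ 60 (mod 68).
  bit 4 = 0: square 60^2 = 3600 ≡ 64 (mod 68).
Final value: 44^12 ≡ 64 (mod 68).

Final answer: 64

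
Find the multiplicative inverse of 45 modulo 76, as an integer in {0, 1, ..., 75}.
Apply the extended Euclidean algorithm to (76, 45), tracking rows (r, s, t) with s·76 + t·45 = r. Each division r_prev = q·r_cur + r_new produces the new row as (previous row) − q·(current row):
  row A: (76, 1, 0)   [1·76 + 0·45 = 76]
  row B: (45, 0, 1)   [0·76 + 1·45 = 45]
  76 = 1·45 + 31   → row C = row A − 1·row B = (31, 1, −1)   [check: 1·76 − 1·45 = 31]
  45 = 1·31 + 14   → row D = row B − 1·row C = (14, −1, 2)   [check: −1·76 + 2·45 = 14]
  31 = 2·14 + 3   → row E = row C − 2·row D = (3, 3, −5)   [check: 3·76 − 5·45 = 3]
  14 = 4·3 + 2   → row F = row D − 4·row E = (2, −13, 22)   [check: −13·76 + 22·45 = 2]
  3 = 1·2 + 1   → row G = row E − 1·row F = (1, 16, −27)   [check: 16·76 − 27·45 = 1]
  2 = 2·1 + 0   → remainder 0, stop. gcd = 1 (last nonzero row G).
The gcd is 1, so 45 is invertible mod 76. The last nonzero row gives 16·76 − 27·45 = 1, so t = −27. So 45^(−1) ≡ −27 ≡ 49 (mod 76). Verify: 45 · 49 = 2205 ≡ 1 (mod 76). ✓

Final answer: 45^(−1) ≡ 49 (mod 76)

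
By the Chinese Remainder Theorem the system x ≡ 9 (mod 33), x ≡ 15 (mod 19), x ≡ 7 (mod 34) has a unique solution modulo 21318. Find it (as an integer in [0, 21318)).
The moduli 33, 19, 34 are pairwise coprime, so by the CRT there is a unique solution mod 33·19·34 = 21318.
Solve by successive substitution. Start with x ≡ 9 (mod 33).
  Combine with x ≡ 15 (mod 19): write x = 9 + 33·t and require 9 + 33·t ≡ 15 (mod 19), i.e. 33·t ≡ 15 − 9 ≡ 6 (mod 19). Since 33^(−1) ≡ 15 (mod 19) (33 ≡ 14 (mod 19)), t ≡ 15·6 ≡ 14 (mod 19). So x ≡ 9 + 33·14 = 471 (mod 627).
  Combine with x ≡ 7 (mod 34): write x = 471 + 627·t and require 471 + 627·t ≡ 7 (mod 34), i.e. 627·t ≡ 7 − 471 ≡ 12 (mod 34). Since 627^(−1) ≡ 25 (mod 34) (627 ≡ 15 (mod 34)), t ≡ 25·12 ≡ 28 (mod 34). So x ≡ 471 + 627·28 = 18027 (mod 21318).
Unique solution in [0, 21318): x = 18027.

Final answer: x ≡ 18027 (mod 21318); the representative in [0, 21318) is 18027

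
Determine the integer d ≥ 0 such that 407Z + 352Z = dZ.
In the PID Z, (a, b) is generated by gcd(a, b). Compute gcd(407, 352) with the extended Euclidean algorithm, tracking rows (r, s, t) with s·407 + t·352 = r:
  row A: (407, 1, 0)   [1·407 + 0·352 = 407]
  row B: (352, 0, 1)   [0·407 + 1·352 = 352]
  407 = 1·352 + 55   → row C = row A − 1·row B = (55, 1, −1)   [check: 1·407 − 1·352 = 55]
  352 = 6·55 + 22   → row D = row B − 6·row C = (22, −6, 7)   [check: −6·407 + 7·352 = 22]
  55 = 2·22 + 11   → row E = row C − 2·row D = (11, 13, −15)   [check: 13·407 − 15·352 = 11]
  22 = 2·11 + 0   → remainder 0, stop. gcd = 11 (last nonzero row E).
So gcd(407, 352) = 11, with Bézout identity 13·407 − 15·352 = 11. Containment (⊇): the Bézout identity exhibits 11 as an element of (407, 352), giving (11) ⊆ (407, 352). Containment (⊆): since 11 | 407 and 11 | 352 (407 = 11·37, 352 = 11·32), every Z-linear combination of 407 and 352 is divisible by 11, so (407, 352) ⊆ (11). Therefore (407, 352) = (11), d = 11.

Final answer: (407, 352) = (11); d = 11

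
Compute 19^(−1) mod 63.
19^(−1) ≡ 10 (mod 63)

Apply the extended Euclidean algorithm to (63, 19), tracking rows (r, s, t) with s·63 + t·19 = r. Each division r_prev = q·r_cur + r_new produces the new row as (previous row) − q·(current row):
  row A: (63, 1, 0)   [1·63 + 0·19 = 63]
  row B: (19, 0, 1)   [0·63 + 1·19 = 19]
  63 = 3·19 + 6   → row C = row A − 3·row B = (6, 1, −3)   [check: 1·63 − 3·19 = 6]
  19 = 3·6 + 1   → row D = row B − 3·row C = (1, −3, 10)   [check: −3·63 + 10·19 = 1]
  6 = 6·1 + 0   → remainder 0, stop. gcd = 1 (last nonzero row D).
The gcd is 1, so 19 is invertible mod 63. The last nonzero row gives −3·63 + 10·19 = 1, so t = 10. So 19^(−1) ≡ 10 (mod 63). Verify: 19 · 10 = 190 ≡ 1 (mod 63). ✓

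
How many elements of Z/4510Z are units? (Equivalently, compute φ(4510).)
An element a ∈ Z/4510Z is a unit iff gcd(a, 4510) = 1, so the number of units is φ(4510). φ is multiplicative, with φ(p^e) = p^e − p^(e−1). Factorise 4510 = 2 · 5 · 11 · 41. Then
  φ(4510) = (2 − 1) · (5 − 1) · (11 − 1) · (41 − 1) = 1 · 4 · 10 · 40 = 1600.

Final answer: Z/4510Z has φ(4510) = 1600 units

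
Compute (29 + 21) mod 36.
Both summands are already reduced mod 36. 29 + 21 = 50; 50 = 1·36 + 14, so (29 + 21) mod 36 = 14.

Final answer: 14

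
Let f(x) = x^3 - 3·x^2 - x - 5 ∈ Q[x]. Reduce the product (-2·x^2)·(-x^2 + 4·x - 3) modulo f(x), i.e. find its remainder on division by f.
a · b ≡ 2·x^2 + 8·x - 10 (mod f(x))

First multiply in Q[x] without reducing: a · b = 2·x^4 - 8·x^3 + 6·x^2. Now divide by f(x) = x^3 - 3·x^2 - x - 5, eliminating the leading term at each step:
  leading term 2·x^4: subtract (2·x)·f(x) = 2·x^4 - 6·x^3 - 2·x^2 - 10·x, leaving -2·x^3 + 8·x^2 + 10·x
  leading term -2·x^3: subtract (-2)·f(x) = -2·x^3 + 6·x^2 + 2·x + 10, leaving 2·x^2 + 8·x - 10
The degree is now < 3, so this is the remainder. Hence a · b ≡ 2·x^2 + 8·x - 10 in Q[x]/(f).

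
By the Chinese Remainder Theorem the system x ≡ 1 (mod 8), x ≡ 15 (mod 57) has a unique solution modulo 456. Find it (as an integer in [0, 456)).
x ≡ 129 (mod 456); the representative in [0, 456) is 129

The moduli 8, 57 are pairwise coprime, so by the CRT there is a unique solution mod 8·57 = 456.
Solve by successive substitution. Start with x ≡ 1 (mod 8).
  Combine with x ≡ 15 (mod 57): write x = 1 + 8·t and require 1 + 8·t ≡ 15 (mod 57), i.e. 8·t ≡ 15 − 1 ≡ 14 (mod 57). Since 8^(−1) ≡ 50 (mod 57), t ≡ 50·14 ≡ 16 (mod 57). So x ≡ 1 + 8·16 = 129 (mod 456).
Unique solution in [0, 456): x = 129.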